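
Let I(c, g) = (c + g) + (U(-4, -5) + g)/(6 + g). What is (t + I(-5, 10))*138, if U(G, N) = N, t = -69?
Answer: -70311/8 ≈ -8788.9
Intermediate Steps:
I(c, g) = c + g + (-5 + g)/(6 + g) (I(c, g) = (c + g) + (-5 + g)/(6 + g) = c + g + (-5 + g)/(6 + g))
(t + I(-5, 10))*138 = (-69 + (-5 + 10² + 6*(-5) + 7*10 - 5*10)/(6 + 10))*138 = (-69 + (-5 + 100 - 30 + 70 - 50)/16)*138 = (-69 + (1/16)*85)*138 = (-69 + 85/16)*138 = -1019/16*138 = -70311/8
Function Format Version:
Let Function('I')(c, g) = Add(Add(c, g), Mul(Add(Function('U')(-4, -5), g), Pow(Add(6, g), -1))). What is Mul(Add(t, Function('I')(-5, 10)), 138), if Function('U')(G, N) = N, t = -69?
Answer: Rational(-70311, 8) ≈ -8788.9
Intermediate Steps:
Function('I')(c, g) = Add(c, g, Mul(Pow(Add(6, g), -1), Add(-5, g))) (Function('I')(c, g) = Add(Add(c, g), Mul(Add(-5, g), Pow(Add(6, g), -1))) = Add(Add(c, g), Mul(Pow(Add(6, g), -1), Add(-5, g))) = Add(c, g, Mul(Pow(Add(6, g), -1), Add(-5, g))))
Mul(Add(t, Function('I')(-5, 10)), 138) = Mul(Add(-69, Mul(Pow(Add(6, 10), -1), Add(-5, Pow(10, 2), Mul(6, -5), Mul(7, 10), Mul(-5, 10)))), 138) = Mul(Add(-69, Mul(Pow(16, -1), Add(-5, 100, -30, 70, -50))), 138) = Mul(Add(-69, Mul(Rational(1, 16), 85)), 138) = Mul(Add(-69, Rational(85, 16)), 138) = Mul(Rational(-1019, 16), 138) = Rational(-70311, 8)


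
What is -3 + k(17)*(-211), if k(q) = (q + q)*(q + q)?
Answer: -243919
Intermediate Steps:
k(q) = 4*q² (k(q) = (2*q)*(2*q) = 4*q²)
-3 + k(17)*(-211) = -3 + (4*17²)*(-211) = -3 + (4*289)*(-211) = -3 + 1156*(-211) = -3 - 243916 = -243919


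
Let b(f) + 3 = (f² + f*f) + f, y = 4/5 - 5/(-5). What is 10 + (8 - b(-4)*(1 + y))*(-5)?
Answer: 320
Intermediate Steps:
y = 9/5 (y = 4*(⅕) - 5*(-⅕) = ⅘ + 1 = 9/5 ≈ 1.8000)
b(f) = -3 + f + 2*f² (b(f) = -3 + ((f² + f*f) + f) = -3 + ((f² + f²) + f) = -3 + (2*f² + f) = -3 + (f + 2*f²) = -3 + f + 2*f²)
10 + (8 - b(-4)*(1 + y))*(-5) = 10 + (8 - (-3 - 4 + 2*(-4)²)*(1 + 9/5))*(-5) = 10 + (8 - (-3 - 4 + 2*16)*14/5)*(-5) = 10 + (8 - (-3 - 4 + 32)*14/5)*(-5) = 10 + (8 - 25*14/5)*(-5) = 10 + (8 - 1*70)*(-5) = 10 + (8 - 70)*(-5) = 10 - 62*(-5) = 10 + 310 = 320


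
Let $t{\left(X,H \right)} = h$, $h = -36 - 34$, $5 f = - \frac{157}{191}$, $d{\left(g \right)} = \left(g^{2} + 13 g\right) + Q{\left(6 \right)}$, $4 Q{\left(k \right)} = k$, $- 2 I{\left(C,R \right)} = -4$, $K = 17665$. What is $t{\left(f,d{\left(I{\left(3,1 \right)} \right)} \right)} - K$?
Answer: $-17735$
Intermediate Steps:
$I{\left(C,R \right)} = 2$ ($I{\left(C,R \right)} = \left(- \frac{1}{2}\right) \left(-4\right) = 2$)
$Q{\left(k \right)} = \frac{k}{4}$
$d{\left(g \right)} = \frac{3}{2} + g^{2} + 13 g$ ($d{\left(g \right)} = \left(g^{2} + 13 g\right) + \frac{1}{4} \cdot 6 = \left(g^{2} + 13 g\right) + \frac{3}{2} = \frac{3}{2} + g^{2} + 13 g$)
$f = - \frac{157}{955}$ ($f = \frac{\left(-157\right) \frac{1}{191}}{5} = \frac{1}{5} \left(- \frac{157}{191}\right) = - \frac{157}{955} \approx -0.1644$)
$h = -70$ ($h = -36 - 34 = -70$)
$t{\left(X,H \right)} = -70$
$t{\left(f,d{\left(I{\left(3,1 \right)} \right)} \right)} - K = -70 - 17665 = -17735$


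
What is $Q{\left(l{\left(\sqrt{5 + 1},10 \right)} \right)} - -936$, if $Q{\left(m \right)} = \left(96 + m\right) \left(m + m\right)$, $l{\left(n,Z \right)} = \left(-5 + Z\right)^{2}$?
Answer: $6986$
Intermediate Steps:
$Q{\left(m \right)} = 2 m \left(96 + m\right)$ ($Q{\left(m \right)} = \left(96 + m\right) 2 m = 2 m \left(96 + m\right)$)
$Q{\left(l{\left(\sqrt{5 + 1},10 \right)} \right)} - -936 = 2 \left(-5 + 10\right)^{2} \left(96 + \left(-5 + 10\right)^{2}\right) - -936 = 2 \cdot 5^{2} \left(96 + 5^{2}\right) + 936 = 2 \cdot 25 \left(96 + 25\right) + 936 = 2 \cdot 25 \cdot 121 + 936 = 6050 + 936 = 6986$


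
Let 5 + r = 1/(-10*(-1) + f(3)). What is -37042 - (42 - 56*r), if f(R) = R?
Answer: -485676/13 ≈ -37360.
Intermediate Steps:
r = -64/13 (r = -5 + 1/(-10*(-1) + 3) = -5 + 1/(10 + 3) = -5 + 1/13 = -64/13 ≈ -4.9231)
-37042 - (42 - 56*r) = -37042 - (42 - 56*(-64/13)) = -37042 - (42 + 3584/13) = -37042 - 1*4130/13 = -37042 - 4130/13 = -485676/13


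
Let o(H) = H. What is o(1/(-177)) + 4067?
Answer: 719858/177 ≈ 4067.0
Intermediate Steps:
o(1/(-177)) + 4067 = 1/(-177) + 4067 = -1/177 + 4067 = 719858/177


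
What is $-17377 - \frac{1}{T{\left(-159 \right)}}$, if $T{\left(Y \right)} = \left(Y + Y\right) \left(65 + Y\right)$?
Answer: $- \frac{519433285}{29892} \approx -17377.0$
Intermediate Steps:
$T{\left(Y \right)} = 2 Y \left(65 + Y\right)$
$-17377 - \frac{1}{T{\left(-159 \right)}} = -17377 - \frac{1}{2 \left(-159\right) \left(65 - 159\right)} = -17377 - \frac{1}{2 \left(-159\right) \left(-94\right)} = -17377 - \frac{1}{29892} = - \frac{519433285}{29892}$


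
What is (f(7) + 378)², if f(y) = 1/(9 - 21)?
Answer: 20566225/144 ≈ 1.4282e+5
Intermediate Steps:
f(y) = -1/12 (f(y) = 1/(-12) = -1/12)
(f(7) + 378)² = (-1/12 + 378)² = (4535/12)² = 20566225/144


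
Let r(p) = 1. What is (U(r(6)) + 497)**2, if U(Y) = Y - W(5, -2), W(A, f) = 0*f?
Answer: 248004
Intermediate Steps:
W(A, f) = 0
U(Y) = Y (U(Y) = Y - 1*0 = Y + 0 = Y)
(U(r(6)) + 497)**2 = (1 + 497)**2 = 498**2 = 248004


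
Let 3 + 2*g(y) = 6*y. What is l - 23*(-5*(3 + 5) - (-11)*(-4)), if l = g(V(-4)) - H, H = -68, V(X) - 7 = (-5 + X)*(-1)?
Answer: 4093/2 ≈ 2046.5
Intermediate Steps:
V(X) = 12 - X (V(X) = 7 + (-5 + X)*(-1) = 7 + (5 - X) = 12 - X)
g(y) = -3/2 + 3*y (g(y) = -3/2 + (6*y)/2 = -3/2 + 3*y)
l = 229/2 (l = (-3/2 + 3*(12 - 1*(-4))) - 1*(-68) = (-3/2 + 3*(12 + 4)) + 68 = (-3/2 + 3*16) + 68 = (-3/2 + 48) + 68 = 93/2 + 68 = 229/2 ≈ 114.50)
l - 23*(-5*(3 + 5) - (-11)*(-4)) = 229/2 - 23*(-5*(3 + 5) - (-11)*(-4)) = 229/2 - 23*(-5*8 - 1*44) = 229/2 - 23*(-40 - 44) = 229/2 - 23*(-84) = 229/2 + 1932 = 4093/2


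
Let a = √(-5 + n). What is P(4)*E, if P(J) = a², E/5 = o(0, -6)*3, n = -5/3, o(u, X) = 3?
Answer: -300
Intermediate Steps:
n = -5/3 (n = -5*⅓ = -5/3 ≈ -1.6667)
E = 45 (E = 5*(3*3) = 5*9 = 45)
a = 2*I*√15/3 (a = √(-5 - 5/3) = √(-20/3) = 2*I*√15/3 ≈ 2.582*I)
P(J) = -20/3 (P(J) = (2*I*√15/3)² = -20/3)
P(4)*E = -20/3*45 = -300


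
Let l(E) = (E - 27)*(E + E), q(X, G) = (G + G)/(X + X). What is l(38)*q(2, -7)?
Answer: -2926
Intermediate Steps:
q(X, G) = G/X (q(X, G) = (2*G)/((2*X)) = (2*G)*(1/(2*X)) = G/X)
l(E) = 2*E*(-27 + E) (l(E) = (-27 + E)*(2*E) = 2*E*(-27 + E))
l(38)*q(2, -7) = (2*38*(-27 + 38))*(-7/2) = (2*38*11)*(-7*½) = 836*(-7/2) = -2926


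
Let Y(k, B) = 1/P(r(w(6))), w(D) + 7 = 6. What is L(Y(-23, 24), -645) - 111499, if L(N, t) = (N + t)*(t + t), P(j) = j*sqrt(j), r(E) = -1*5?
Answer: 720551 - 258*I*sqrt(5)/5 ≈ 7.2055e+5 - 115.38*I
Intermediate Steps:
w(D) = -1 (w(D) = -7 + 6 = -1)
r(E) = -5
P(j) = j**(3/2)
Y(k, B) = I*sqrt(5)/25 (Y(k, B) = 1/((-5)**(3/2)) = 1/(-5*I*sqrt(5)) = I*sqrt(5)/25)
L(N, t) = 2*t*(N + t) (L(N, t) = (N + t)*(2*t) = 2*t*(N + t))
L(Y(-23, 24), -645) - 111499 = 2*(-645)*(I*sqrt(5)/25 - 645) - 111499 = 2*(-645)*(-645 + I*sqrt(5)/25) - 111499 = (832050 - 258*I*sqrt(5)/5) - 111499 = 720551 - 258*I*sqrt(5)/5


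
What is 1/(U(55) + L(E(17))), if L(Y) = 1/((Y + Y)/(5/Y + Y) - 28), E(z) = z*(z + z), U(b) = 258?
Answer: 8686324/2240737503 ≈ 0.0038765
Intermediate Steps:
E(z) = 2*z² (E(z) = z*(2*z) = 2*z²)
L(Y) = 1/(-28 + 2*Y/(Y + 5/Y)) (L(Y) = 1/((2*Y)/(Y + 5/Y) - 28) = 1/(2*Y/(Y + 5/Y) - 28) = 1/(-28 + 2*Y/(Y + 5/Y)))
1/(U(55) + L(E(17))) = 1/(258 + (-5 - (2*17²)²)/(2*(70 + 13*(2*17²)²))) = 1/(258 + (-5 - (2*289)²)/(2*(70 + 13*(2*289)²))) = 1/(258 + (-5 - 1*578²)/(2*(70 + 13*578²))) = 1/(258 + (-5 - 1*334084)/(2*(70 + 13*334084))) = 1/(258 + (-5 - 334084)/(2*(70 + 4343092))) = 1/(258 + (½)*(-334089)/4343162) = 1/(258 + (½)*(1/4343162)*(-334089)) = 1/(258 - 334089/8686324) = 1/(2240737503/8686324) = 8686324/2240737503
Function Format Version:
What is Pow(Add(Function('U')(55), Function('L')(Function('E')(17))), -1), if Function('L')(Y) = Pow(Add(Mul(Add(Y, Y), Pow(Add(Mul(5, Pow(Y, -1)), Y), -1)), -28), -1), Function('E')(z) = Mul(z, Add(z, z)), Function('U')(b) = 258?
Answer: Rational(8686324, 2240737503) ≈ 0.0038765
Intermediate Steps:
Function('E')(z) = Mul(2, Pow(z, 2)) (Function('E')(z) = Mul(z, Mul(2, z)) = Mul(2, Pow(z, 2)))
Function('L')(Y) = Pow(Add(-28, Mul(2, Y, Pow(Add(Y, Mul(5, Pow(Y, -1))), -1))), -1) (Function('L')(Y) = Pow(Add(Mul(Mul(2, Y), Pow(Add(Y, Mul(5, Pow(Y, -1))), -1)), -28), -1) = Pow(Add(Mul(2, Y, Pow(Add(Y, Mul(5, Pow(Y, -1))), -1)), -28), -1) = Pow(Add(-28, Mul(2, Y, Pow(Add(Y, Mul(5, Pow(Y, -1))), -1))), -1))
Pow(Add(Function('U')(55), Function('L')(Function('E')(17))), -1) = Pow(Add(258, Mul(Rational(1, 2), Pow(Add(70, Mul(13, Pow(Mul(2, Pow(17, 2)), 2))), -1), Add(-5, Mul(-1, Pow(Mul(2, Pow(17, 2)), 2))))), -1) = Pow(Add(258, Mul(Rational(1, 2), Pow(Add(70, Mul(13, Pow(Mul(2, 289), 2))), -1), Add(-5, Mul(-1, Pow(Mul(2, 289), 2))))), -1) = Pow(Add(258, Mul(Rational(1, 2), Pow(Add(70, Mul(13, Pow(578, 2))), -1), Add(-5, Mul(-1, Pow(578, 2))))), -1) = Pow(Add(258, Mul(Rational(1, 2), Pow(Add(70, Mul(13, 334084)), -1), Add(-5, Mul(-1, 334084)))), -1) = Pow(Add(258, Mul(Rational(1, 2), Pow(Add(70, 4343092), -1), Add(-5, -334084))), -1) = Pow(Add(258, Mul(Rational(1, 2), Pow(4343162, -1), -334089)), -1) = Pow(Add(258, Mul(Rational(1, 2), Rational(1, 4343162), -334089)), -1) = Pow(Add(258, Rational(-334089, 8686324)), -1) = Pow(Rational(2240737503, 8686324), -1) = Rational(8686324, 2240737503)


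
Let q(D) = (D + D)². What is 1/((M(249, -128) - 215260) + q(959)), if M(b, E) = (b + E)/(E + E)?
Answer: 256/886646663 ≈ 2.8873e-7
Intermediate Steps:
M(b, E) = (E + b)/(2*E) (M(b, E) = (E + b)/((2*E)) = (E + b)*(1/(2*E)) = (E + b)/(2*E))
q(D) = 4*D² (q(D) = (2*D)² = 4*D²)
1/((M(249, -128) - 215260) + q(959)) = 1/(((½)*(-128 + 249)/(-128) - 215260) + 4*959²) = 1/(((½)*(-1/128)*121 - 215260) + 4*919681) = 1/((-121/256 - 215260) + 3678724) = 1/(-55106681/256 + 3678724) = 1/(886646663/256) = 256/886646663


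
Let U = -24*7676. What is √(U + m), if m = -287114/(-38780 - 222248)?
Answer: I*√3138035230405606/130514 ≈ 429.21*I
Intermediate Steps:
U = -184224
m = 143557/130514 (m = -287114/(-261028) = -287114*(-1/261028) = 143557/130514 ≈ 1.0999)
√(U + m) = √(-184224 + 143557/130514) = √(-24043667579/130514) = I*√3138035230405606/130514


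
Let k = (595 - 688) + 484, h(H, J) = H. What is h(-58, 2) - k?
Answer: -449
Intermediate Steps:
k = 391 (k = -93 + 484 = 391)
h(-58, 2) - k = -58 - 1*391 = -58 - 391 = -449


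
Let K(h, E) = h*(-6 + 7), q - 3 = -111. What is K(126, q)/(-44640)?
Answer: -7/2480 ≈ -0.0028226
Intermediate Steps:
q = -108 (q = 3 - 111 = -108)
K(h, E) = h (K(h, E) = h*1 = h)
K(126, q)/(-44640) = 126/(-44640) = 126*(-1/44640) = -7/2480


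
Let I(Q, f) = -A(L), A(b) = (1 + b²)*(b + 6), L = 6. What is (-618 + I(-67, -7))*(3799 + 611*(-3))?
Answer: -2087892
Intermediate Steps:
A(b) = (1 + b²)*(6 + b)
I(Q, f) = -444 (I(Q, f) = -(6 + 6 + 6³ + 6*6²) = -(6 + 6 + 216 + 6*36) = -(6 + 6 + 216 + 216) = -1*444 = -444)
(-618 + I(-67, -7))*(3799 + 611*(-3)) = (-618 - 444)*(3799 + 611*(-3)) = -1062*(3799 - 1833) = -1062*1966 = -2087892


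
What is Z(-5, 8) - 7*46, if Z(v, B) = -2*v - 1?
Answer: -313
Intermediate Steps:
Z(v, B) = -1 - 2*v
Z(-5, 8) - 7*46 = (-1 - 2*(-5)) - 7*46 = (-1 + 10) - 322 = 9 - 322 = -313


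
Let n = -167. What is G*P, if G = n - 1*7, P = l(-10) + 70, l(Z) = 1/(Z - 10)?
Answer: -121713/10 ≈ -12171.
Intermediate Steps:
l(Z) = 1/(-10 + Z)
P = 1399/20 (P = 1/(-10 - 10) + 70 = 1/(-20) + 70 = -1/20 + 70 = 1399/20 ≈ 69.950)
G = -174 (G = -167 - 1*7 = -167 - 7 = -174)
G*P = -174*1399/20 = -121713/10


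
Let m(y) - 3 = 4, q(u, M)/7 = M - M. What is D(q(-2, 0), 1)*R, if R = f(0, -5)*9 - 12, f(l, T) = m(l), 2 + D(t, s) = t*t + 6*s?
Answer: 204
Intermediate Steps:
q(u, M) = 0 (q(u, M) = 7*(M - M) = 7*0 = 0)
D(t, s) = -2 + t**2 + 6*s (D(t, s) = -2 + (t*t + 6*s) = -2 + (t**2 + 6*s) = -2 + t**2 + 6*s)
m(y) = 7 (m(y) = 3 + 4 = 7)
f(l, T) = 7
R = 51 (R = 7*9 - 12 = 63 - 12 = 51)
D(q(-2, 0), 1)*R = (-2 + 0**2 + 6*1)*51 = (-2 + 0 + 6)*51 = 4*51 = 204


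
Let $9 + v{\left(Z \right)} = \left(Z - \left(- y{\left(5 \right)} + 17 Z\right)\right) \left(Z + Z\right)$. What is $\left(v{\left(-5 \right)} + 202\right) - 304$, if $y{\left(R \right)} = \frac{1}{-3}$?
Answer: $- \frac{2723}{3} \approx -907.67$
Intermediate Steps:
$y{\left(R \right)} = - \frac{1}{3}$
$v{\left(Z \right)} = -9 + 2 Z \left(- \frac{1}{3} - 16 Z\right)$ ($v{\left(Z \right)} = -9 + \left(Z - \left(\frac{1}{3} + 17 Z\right)\right) \left(Z + Z\right) = -9 + \left(Z - \left(\frac{1}{3} + 17 Z\right)\right) 2 Z = -9 + \left(- \frac{1}{3} - 16 Z\right) 2 Z = -9 + 2 Z \left(- \frac{1}{3} - 16 Z\right)$)
$\left(v{\left(-5 \right)} + 202\right) - 304 = \left(\left(-9 - 32 \left(-5\right)^{2} - - \frac{10}{3}\right) + 202\right) - 304 = \left(\left(-9 - 800 + \frac{10}{3}\right) + 202\right) - 304 = \left(- \frac{2417}{3} + 202\right) - 304 = - \frac{1811}{3} - 304 = - \frac{2723}{3}$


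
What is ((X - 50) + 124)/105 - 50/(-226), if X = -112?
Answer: -1669/11865 ≈ -0.14067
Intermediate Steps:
((X - 50) + 124)/105 - 50/(-226) = ((-112 - 50) + 124)/105 - 50/(-226) = (-162 + 124)*(1/105) - 50*(-1/226) = -38*1/105 + 25/113 = -38/105 + 25/113 = -1669/11865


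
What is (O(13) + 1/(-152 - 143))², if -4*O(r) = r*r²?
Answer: 420058238161/1392400 ≈ 3.0168e+5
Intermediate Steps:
O(r) = -r³/4 (O(r) = -r*r²/4 = -r³/4)
(O(13) + 1/(-152 - 143))² = (-¼*13³ + 1/(-152 - 143))² = (-¼*2197 + 1/(-295))² = (-2197/4 - 1/295)² = (-648119/1180)² = 420058238161/1392400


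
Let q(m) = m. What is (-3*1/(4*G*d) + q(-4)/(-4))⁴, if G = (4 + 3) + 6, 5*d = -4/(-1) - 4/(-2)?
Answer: 96059601/116985856 ≈ 0.82112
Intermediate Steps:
d = 6/5 (d = (-4/(-1) - 4/(-2))/5 = (-4*(-1) - 4*(-½))/5 = (4 + 2)/5 = (⅕)*6 = 6/5 ≈ 1.2000)
G = 13 (G = 7 + 6 = 13)
(-3*1/(4*G*d) + q(-4)/(-4))⁴ = (-3/((13*4)*(6/5)) - 4/(-4))⁴ = (-3/(52*(6/5)) - 4*(-¼))⁴ = (-3/312/5 + 1)⁴ = (-3*5/312 + 1)⁴ = (-5/104 + 1)⁴ = (99/104)⁴ = 96059601/116985856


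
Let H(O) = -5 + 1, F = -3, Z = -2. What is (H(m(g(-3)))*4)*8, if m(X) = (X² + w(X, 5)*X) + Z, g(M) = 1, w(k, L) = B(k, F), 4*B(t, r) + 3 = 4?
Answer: -128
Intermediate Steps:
B(t, r) = ¼ (B(t, r) = -¾ + (¼)*4 = -¾ + 1 = ¼)
w(k, L) = ¼
m(X) = -2 + X² + X/4 (m(X) = (X² + X/4) - 2 = -2 + X² + X/4)
H(O) = -4
(H(m(g(-3)))*4)*8 = -4*4*8 = -16*8 = -128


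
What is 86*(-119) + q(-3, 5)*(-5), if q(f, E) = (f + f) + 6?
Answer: -10234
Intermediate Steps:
q(f, E) = 6 + 2*f (q(f, E) = 2*f + 6 = 6 + 2*f)
86*(-119) + q(-3, 5)*(-5) = 86*(-119) + (6 + 2*(-3))*(-5) = -10234 + (6 - 6)*(-5) = -10234 + 0*(-5) = -10234 + 0 = -10234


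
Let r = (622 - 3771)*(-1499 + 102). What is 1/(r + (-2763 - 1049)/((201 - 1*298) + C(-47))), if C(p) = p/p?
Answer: 24/105580625 ≈ 2.2731e-7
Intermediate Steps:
C(p) = 1
r = 4399153 (r = -3149*(-1397) = 4399153)
1/(r + (-2763 - 1049)/((201 - 1*298) + C(-47))) = 1/(4399153 + (-2763 - 1049)/((201 - 1*298) + 1)) = 1/(4399153 - 3812/((201 - 298) + 1)) = 1/(4399153 - 3812/(-97 + 1)) = 1/(4399153 - 3812/(-96)) = 1/(4399153 - 3812*(-1/96)) = 1/(4399153 + 953/24) = 1/(105580625/24) = 24/105580625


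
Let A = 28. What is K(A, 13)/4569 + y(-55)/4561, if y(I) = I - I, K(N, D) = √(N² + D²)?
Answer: √953/4569 ≈ 0.0067566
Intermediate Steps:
K(N, D) = √(D² + N²)
y(I) = 0
K(A, 13)/4569 + y(-55)/4561 = √(13² + 28²)/4569 + 0/4561 = √(169 + 784)*(1/4569) + 0*(1/4561) = √953*(1/4569) + 0 = √953/4569 + 0 = √953/4569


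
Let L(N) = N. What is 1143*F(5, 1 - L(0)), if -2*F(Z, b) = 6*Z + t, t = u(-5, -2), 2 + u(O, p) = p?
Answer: -14859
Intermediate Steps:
u(O, p) = -2 + p
t = -4 (t = -2 - 2 = -4)
F(Z, b) = 2 - 3*Z (F(Z, b) = -(6*Z - 4)/2 = -(-4 + 6*Z)/2 = 2 - 3*Z)
1143*F(5, 1 - L(0)) = 1143*(2 - 3*5) = 1143*(2 - 15) = 1143*(-13) = -14859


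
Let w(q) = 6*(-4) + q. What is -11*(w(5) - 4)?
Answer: 253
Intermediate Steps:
w(q) = -24 + q
-11*(w(5) - 4) = -11*((-24 + 5) - 4) = -11*(-19 - 4) = -11*(-23) = 253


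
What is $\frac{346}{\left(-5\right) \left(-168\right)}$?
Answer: $\frac{173}{420} \approx 0.4119$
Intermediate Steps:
$\frac{346}{\left(-5\right) \left(-168\right)} = \frac{346}{840} = 346 \cdot \frac{1}{840} = \frac{173}{420}$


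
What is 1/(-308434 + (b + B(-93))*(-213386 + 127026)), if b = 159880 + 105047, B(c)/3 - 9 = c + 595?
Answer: -1/23011794034 ≈ -4.3456e-11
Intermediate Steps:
B(c) = 1812 + 3*c (B(c) = 27 + 3*(c + 595) = 27 + 3*(595 + c) = 27 + (1785 + 3*c) = 1812 + 3*c)
b = 264927
1/(-308434 + (b + B(-93))*(-213386 + 127026)) = 1/(-308434 + (264927 + (1812 + 3*(-93)))*(-213386 + 127026)) = 1/(-308434 + (264927 + (1812 - 279))*(-86360)) = 1/(-308434 + (264927 + 1533)*(-86360)) = 1/(-308434 + 266460*(-86360)) = 1/(-308434 - 23011485600) = 1/(-23011794034) = -1/23011794034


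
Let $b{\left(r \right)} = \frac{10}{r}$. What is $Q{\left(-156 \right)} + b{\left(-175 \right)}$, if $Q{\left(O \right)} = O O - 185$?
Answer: $\frac{845283}{35} \approx 24151.0$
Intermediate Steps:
$Q{\left(O \right)} = -185 + O^{2}$ ($Q{\left(O \right)} = O^{2} - 185 = -185 + O^{2}$)
$Q{\left(-156 \right)} + b{\left(-175 \right)} = \left(-185 + \left(-156\right)^{2}\right) + \frac{10}{-175} = \left(-185 + 24336\right) + 10 \left(- \frac{1}{175}\right) = 24151 - \frac{2}{35} = \frac{845283}{35}$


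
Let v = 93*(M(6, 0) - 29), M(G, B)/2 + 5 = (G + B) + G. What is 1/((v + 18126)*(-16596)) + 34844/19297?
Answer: 9675052483247/5358153143772 ≈ 1.8057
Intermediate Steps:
M(G, B) = -10 + 2*B + 4*G (M(G, B) = -10 + 2*((G + B) + G) = -10 + 2*((B + G) + G) = -10 + 2*(B + 2*G) = -10 + (2*B + 4*G) = -10 + 2*B + 4*G)
v = -1395 (v = 93*((-10 + 2*0 + 4*6) - 29) = 93*((-10 + 0 + 24) - 29) = 93*(14 - 29) = 93*(-15) = -1395)
1/((v + 18126)*(-16596)) + 34844/19297 = 1/((-1395 + 18126)*(-16596)) + 34844/19297 = -1/16596/16731 + 34844*(1/19297) = (1/16731)*(-1/16596) + 34844/19297 = -1/277667676 + 34844/19297 = 9675052483247/5358153143772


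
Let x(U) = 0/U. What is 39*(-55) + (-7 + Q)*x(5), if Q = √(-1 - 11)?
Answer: -2145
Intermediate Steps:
Q = 2*I*√3 (Q = √(-12) = 2*I*√3 ≈ 3.4641*I)
x(U) = 0
39*(-55) + (-7 + Q)*x(5) = 39*(-55) + (-7 + 2*I*√3)*0 = -2145 + 0 = -2145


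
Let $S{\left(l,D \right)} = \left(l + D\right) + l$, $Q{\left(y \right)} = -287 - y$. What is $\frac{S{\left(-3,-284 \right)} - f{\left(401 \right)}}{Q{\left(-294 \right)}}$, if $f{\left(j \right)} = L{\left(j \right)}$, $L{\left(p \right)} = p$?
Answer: $- \frac{691}{7} \approx -98.714$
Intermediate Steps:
$S{\left(l,D \right)} = D + 2 l$ ($S{\left(l,D \right)} = \left(D + l\right) + l = D + 2 l$)
$f{\left(j \right)} = j$
$\frac{S{\left(-3,-284 \right)} - f{\left(401 \right)}}{Q{\left(-294 \right)}} = \frac{\left(-284 + 2 \left(-3\right)\right) - 401}{-287 - -294} = \frac{\left(-284 - 6\right) - 401}{-287 + 294} = \frac{-290 - 401}{7} = \left(-691\right) \frac{1}{7} = - \frac{691}{7}$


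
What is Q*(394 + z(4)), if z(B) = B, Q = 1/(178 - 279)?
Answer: -398/101 ≈ -3.9406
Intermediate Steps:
Q = -1/101 (Q = 1/(-101) = -1/101 ≈ -0.0099010)
Q*(394 + z(4)) = -(394 + 4)/101 = -1/101*398 = -398/101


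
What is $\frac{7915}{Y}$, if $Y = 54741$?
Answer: $\frac{7915}{54741} \approx 0.14459$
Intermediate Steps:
$\frac{7915}{Y} = \frac{7915}{54741}$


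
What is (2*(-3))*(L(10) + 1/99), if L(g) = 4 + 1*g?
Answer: -2774/33 ≈ -84.061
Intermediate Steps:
L(g) = 4 + g
(2*(-3))*(L(10) + 1/99) = (2*(-3))*((4 + 10) + 1/99) = -6*(14 + 1/99) = -6*1387/99 = -2774/33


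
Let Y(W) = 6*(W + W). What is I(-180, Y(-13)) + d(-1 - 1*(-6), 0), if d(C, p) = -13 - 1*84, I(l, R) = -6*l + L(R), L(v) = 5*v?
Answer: 203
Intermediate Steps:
Y(W) = 12*W (Y(W) = 6*(2*W) = 12*W)
I(l, R) = -6*l + 5*R
d(C, p) = -97 (d(C, p) = -13 - 84 = -97)
I(-180, Y(-13)) + d(-1 - 1*(-6), 0) = (-6*(-180) + 5*(12*(-13))) - 97 = (1080 + 5*(-156)) - 97 = (1080 - 780) - 97 = 300 - 97 = 203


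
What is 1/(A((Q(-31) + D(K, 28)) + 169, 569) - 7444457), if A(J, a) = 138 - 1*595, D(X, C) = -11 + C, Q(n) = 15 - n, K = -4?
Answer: -1/7444914 ≈ -1.3432e-7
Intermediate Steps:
A(J, a) = -457 (A(J, a) = 138 - 595 = -457)
1/(A((Q(-31) + D(K, 28)) + 169, 569) - 7444457) = 1/(-457 - 7444457) = 1/(-7444914) = -1/7444914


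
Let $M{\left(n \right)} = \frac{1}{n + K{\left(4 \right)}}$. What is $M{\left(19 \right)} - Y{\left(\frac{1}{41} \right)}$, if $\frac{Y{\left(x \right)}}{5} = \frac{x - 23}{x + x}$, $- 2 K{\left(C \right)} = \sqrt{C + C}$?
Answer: $\frac{845464}{359} + \frac{\sqrt{2}}{359} \approx 2355.1$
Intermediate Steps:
$K{\left(C \right)} = - \frac{\sqrt{2} \sqrt{C}}{2}$ ($K{\left(C \right)} = - \frac{\sqrt{C + C}}{2} = - \frac{\sqrt{2 C}}{2} = - \frac{\sqrt{2} \sqrt{C}}{2}$)
$M{\left(n \right)} = \frac{1}{n - \sqrt{2}}$ ($M{\left(n \right)} = \frac{1}{n - \frac{\sqrt{2} \sqrt{4}}{2}} = \frac{1}{n - \frac{1}{2} \sqrt{2} \cdot 2} = \frac{1}{n - \sqrt{2}}$)
$Y{\left(x \right)} = \frac{5 \left(-23 + x\right)}{2 x}$ ($Y{\left(x \right)} = 5 \frac{x - 23}{x + x} = 5 \frac{-23 + x}{2 x} = \frac{5 \left(-23 + x\right)}{2 x}$)
$M{\left(19 \right)} - Y{\left(\frac{1}{41} \right)} = \frac{1}{19 - \sqrt{2}} - \frac{5 \left(-23 + \frac{1}{41}\right)}{2 \cdot \frac{1}{41}} = \frac{1}{19 - \sqrt{2}} - \frac{5 \frac{1}{\frac{1}{41}} \left(-23 + \frac{1}{41}\right)}{2} = \frac{1}{19 - \sqrt{2}} - \frac{5}{2} \cdot 41 \left(- \frac{942}{41}\right) = \frac{1}{19 - \sqrt{2}} - -2355 = \frac{1}{19 - \sqrt{2}} + 2355 = 2355 + \frac{1}{19 - \sqrt{2}}$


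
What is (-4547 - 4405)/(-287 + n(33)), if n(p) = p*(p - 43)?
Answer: 8952/617 ≈ 14.509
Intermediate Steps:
n(p) = p*(-43 + p)
(-4547 - 4405)/(-287 + n(33)) = (-4547 - 4405)/(-287 + 33*(-43 + 33)) = -8952/(-287 + 33*(-10)) = -8952/(-287 - 330) = -8952/(-617) = -8952*(-1/617) = 8952/617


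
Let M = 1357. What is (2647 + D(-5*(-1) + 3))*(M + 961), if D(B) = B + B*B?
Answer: 6302642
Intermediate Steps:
D(B) = B + B²
(2647 + D(-5*(-1) + 3))*(M + 961) = (2647 + (-5*(-1) + 3)*(1 + (-5*(-1) + 3)))*(1357 + 961) = (2647 + (5 + 3)*(1 + (5 + 3)))*2318 = (2647 + 8*(1 + 8))*2318 = (2647 + 8*9)*2318 = (2647 + 72)*2318 = 2719*2318 = 6302642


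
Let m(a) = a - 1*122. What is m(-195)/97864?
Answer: -317/97864 ≈ -0.0032392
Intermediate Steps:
m(a) = -122 + a (m(a) = a - 122 = -122 + a)
m(-195)/97864 = (-122 - 195)/97864 = -317*1/97864 = -317/97864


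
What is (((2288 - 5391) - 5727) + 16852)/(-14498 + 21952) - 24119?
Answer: -89887502/3727 ≈ -24118.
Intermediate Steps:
(((2288 - 5391) - 5727) + 16852)/(-14498 + 21952) - 24119 = ((-3103 - 5727) + 16852)/7454 - 24119 = (-8830 + 16852)*(1/7454) - 24119 = 8022*(1/7454) - 24119 = 4011/3727 - 24119 = -89887502/3727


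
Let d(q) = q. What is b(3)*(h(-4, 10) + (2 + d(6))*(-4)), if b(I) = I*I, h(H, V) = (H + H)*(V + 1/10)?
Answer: -5076/5 ≈ -1015.2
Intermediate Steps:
h(H, V) = 2*H*(⅒ + V) (h(H, V) = (2*H)*(V + ⅒) = (2*H)*(⅒ + V) = 2*H*(⅒ + V))
b(I) = I²
b(3)*(h(-4, 10) + (2 + d(6))*(-4)) = 3²*((⅕)*(-4)*(1 + 10*10) + (2 + 6)*(-4)) = 9*((⅕)*(-4)*(1 + 100) + 8*(-4)) = 9*((⅕)*(-4)*101 - 32) = 9*(-404/5 - 32) = 9*(-564/5) = -5076/5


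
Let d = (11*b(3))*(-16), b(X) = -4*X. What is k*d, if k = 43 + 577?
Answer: 1309440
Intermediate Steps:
k = 620
d = 2112 (d = (11*(-4*3))*(-16) = (11*(-12))*(-16) = -132*(-16) = 2112)
k*d = 620*2112 = 1309440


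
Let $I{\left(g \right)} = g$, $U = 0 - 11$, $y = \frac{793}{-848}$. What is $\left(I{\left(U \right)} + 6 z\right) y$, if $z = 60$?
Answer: $- \frac{276757}{848} \approx -326.36$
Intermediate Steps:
$y = - \frac{793}{848}$ ($y = 793 \left(- \frac{1}{848}\right) = - \frac{793}{848} \approx -0.93514$)
$U = -11$
$\left(I{\left(U \right)} + 6 z\right) y = \left(-11 + 6 \cdot 60\right) \left(- \frac{793}{848}\right) = \left(-11 + 360\right) \left(- \frac{793}{848}\right) = 349 \left(- \frac{793}{848}\right) = - \frac{276757}{848}$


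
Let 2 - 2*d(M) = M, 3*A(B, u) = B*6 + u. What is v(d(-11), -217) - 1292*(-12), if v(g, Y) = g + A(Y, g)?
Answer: 45236/3 ≈ 15079.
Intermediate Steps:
A(B, u) = 2*B + u/3 (A(B, u) = (B*6 + u)/3 = (6*B + u)/3 = (u + 6*B)/3 = 2*B + u/3)
d(M) = 1 - M/2
v(g, Y) = 2*Y + 4*g/3 (v(g, Y) = g + (2*Y + g/3) = 2*Y + 4*g/3)
v(d(-11), -217) - 1292*(-12) = (2*(-217) + 4*(1 - ½*(-11))/3) - 1292*(-12) = (-434 + 4*(1 + 11/2)/3) + 15504 = (-434 + (4/3)*(13/2)) + 15504 = (-434 + 26/3) + 15504 = -1276/3 + 15504 = 45236/3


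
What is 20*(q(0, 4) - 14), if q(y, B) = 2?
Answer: -240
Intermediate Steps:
20*(q(0, 4) - 14) = 20*(2 - 14) = 20*(-12) = -240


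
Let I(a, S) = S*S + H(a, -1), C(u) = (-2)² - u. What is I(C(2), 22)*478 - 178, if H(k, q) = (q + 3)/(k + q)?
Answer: 232130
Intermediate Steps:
H(k, q) = (3 + q)/(k + q)
C(u) = 4 - u
I(a, S) = S² + 2/(-1 + a) (I(a, S) = S*S + (3 - 1)/(a - 1) = S² + 2/(-1 + a))
I(C(2), 22)*478 - 178 = ((2 + 22²*(-1 + (4 - 1*2)))/(-1 + (4 - 1*2)))*478 - 178 = ((2 + 484*(-1 + (4 - 2)))/(-1 + (4 - 2)))*478 - 178 = ((2 + 484*(-1 + 2))/(-1 + 2))*478 - 178 = ((2 + 484*1)/1)*478 - 178 = (1*(2 + 484))*478 - 178 = (1*486)*478 - 178 = 486*478 - 178 = 232308 - 178 = 232130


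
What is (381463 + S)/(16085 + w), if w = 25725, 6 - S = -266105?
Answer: 8751/565 ≈ 15.488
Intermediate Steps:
S = 266111 (S = 6 - 1*(-266105) = 6 + 266105 = 266111)
(381463 + S)/(16085 + w) = (381463 + 266111)/(16085 + 25725) = 647574/41810 = 647574*(1/41810) = 8751/565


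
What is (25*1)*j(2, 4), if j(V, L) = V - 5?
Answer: -75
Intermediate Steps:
j(V, L) = -5 + V
(25*1)*j(2, 4) = (25*1)*(-5 + 2) = 25*(-3) = -75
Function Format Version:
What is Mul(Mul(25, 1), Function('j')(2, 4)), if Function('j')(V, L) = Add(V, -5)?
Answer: -75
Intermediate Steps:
Function('j')(V, L) = Add(-5, V)
Mul(Mul(25, 1), Function('j')(2, 4)) = Mul(Mul(25, 1), Add(-5, 2)) = Mul(25, -3) = -75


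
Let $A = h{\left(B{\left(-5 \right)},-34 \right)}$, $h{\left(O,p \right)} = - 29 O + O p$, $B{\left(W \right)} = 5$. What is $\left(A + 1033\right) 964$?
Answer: $692152$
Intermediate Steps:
$A = -315$ ($A = 5 \left(-29 - 34\right) = 5 \left(-63\right) = -315$)
$\left(A + 1033\right) 964 = \left(-315 + 1033\right) 964 = 718 \cdot 964 = 692152$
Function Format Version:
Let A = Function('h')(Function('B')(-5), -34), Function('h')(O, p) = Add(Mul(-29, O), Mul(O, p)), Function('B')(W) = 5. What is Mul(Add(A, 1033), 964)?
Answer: 692152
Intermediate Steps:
A = -315 (A = Mul(5, Add(-29, -34)) = Mul(5, -63) = -315)
Mul(Add(A, 1033), 964) = Mul(Add(-315, 1033), 964) = Mul(718, 964) = 692152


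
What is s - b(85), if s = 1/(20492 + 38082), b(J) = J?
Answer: -4978789/58574 ≈ -85.000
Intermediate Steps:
s = 1/58574 ≈ 1.7072e-5
s - b(85) = 1/58574 - 1*85 = 1/58574 - 85 = -4978789/58574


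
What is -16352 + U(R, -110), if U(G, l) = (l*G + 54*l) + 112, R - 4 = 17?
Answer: -24490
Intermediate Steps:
R = 21 (R = 4 + 17 = 21)
U(G, l) = 112 + 54*l + G*l (U(G, l) = (G*l + 54*l) + 112 = (54*l + G*l) + 112 = 112 + 54*l + G*l)
-16352 + U(R, -110) = -16352 + (112 + 54*(-110) + 21*(-110)) = -16352 + (112 - 5940 - 2310) = -16352 - 8138 = -24490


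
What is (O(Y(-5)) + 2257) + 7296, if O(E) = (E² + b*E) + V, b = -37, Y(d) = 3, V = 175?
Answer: 9626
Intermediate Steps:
O(E) = 175 + E² - 37*E (O(E) = (E² - 37*E) + 175 = 175 + E² - 37*E)
(O(Y(-5)) + 2257) + 7296 = ((175 + 3² - 37*3) + 2257) + 7296 = ((175 + 9 - 111) + 2257) + 7296 = (73 + 2257) + 7296 = 2330 + 7296 = 9626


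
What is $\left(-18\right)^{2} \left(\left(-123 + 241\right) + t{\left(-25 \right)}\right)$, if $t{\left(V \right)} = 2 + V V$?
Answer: $241380$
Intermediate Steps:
$t{\left(V \right)} = 2 + V^{2}$
$\left(-18\right)^{2} \left(\left(-123 + 241\right) + t{\left(-25 \right)}\right) = \left(-18\right)^{2} \left(\left(-123 + 241\right) + \left(2 + \left(-25\right)^{2}\right)\right) = 324 \left(118 + \left(2 + 625\right)\right) = 324 \left(118 + 627\right) = 324 \cdot 745 = 241380$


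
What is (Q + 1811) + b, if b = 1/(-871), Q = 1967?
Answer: 3290637/871 ≈ 3778.0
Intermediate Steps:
b = -1/871 ≈ -0.0011481
(Q + 1811) + b = (1967 + 1811) - 1/871 = 3778 - 1/871 = 3290637/871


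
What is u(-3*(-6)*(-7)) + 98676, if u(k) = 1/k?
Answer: 12433175/126 ≈ 98676.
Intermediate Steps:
u(-3*(-6)*(-7)) + 98676 = 1/(-3*(-6)*(-7)) + 98676 = 1/(18*(-7)) + 98676 = 1/(-126) + 98676 = -1/126 + 98676 = 12433175/126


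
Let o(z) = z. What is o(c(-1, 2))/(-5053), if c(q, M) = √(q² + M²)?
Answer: -√5/5053 ≈ -0.00044252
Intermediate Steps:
c(q, M) = √(M² + q²)
o(c(-1, 2))/(-5053) = √(2² + (-1)²)/(-5053) = √(4 + 1)*(-1/5053) = √5*(-1/5053) = -√5/5053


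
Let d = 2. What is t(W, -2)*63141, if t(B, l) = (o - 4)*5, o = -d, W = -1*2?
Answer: -1894230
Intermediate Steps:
W = -2
o = -2 (o = -1*2 = -2)
t(B, l) = -30 (t(B, l) = (-2 - 4)*5 = -6*5 = -30)
t(W, -2)*63141 = -30*63141 = -1894230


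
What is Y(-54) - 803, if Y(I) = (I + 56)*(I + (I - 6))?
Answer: -1031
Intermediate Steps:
Y(I) = (-6 + 2*I)*(56 + I) (Y(I) = (56 + I)*(I + (-6 + I)) = (56 + I)*(-6 + 2*I) = (-6 + 2*I)*(56 + I))
Y(-54) - 803 = (-336 + 2*(-54)² + 106*(-54)) - 803 = (-336 + 2*2916 - 5724) - 803 = (-336 + 5832 - 5724) - 803 = -228 - 803 = -1031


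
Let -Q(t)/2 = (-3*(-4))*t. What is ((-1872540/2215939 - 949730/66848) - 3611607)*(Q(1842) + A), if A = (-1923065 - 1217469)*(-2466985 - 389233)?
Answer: -599864799018551616752126559097/18516386284 ≈ -3.2396e+19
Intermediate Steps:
A = 8970049740412 (A = -3140534*(-2856218) = 8970049740412)
Q(t) = -24*t (Q(t) = -2*(-3*(-4))*t = -24*t)
((-1872540/2215939 - 949730/66848) - 3611607)*(Q(1842) + A) = ((-1872540/2215939 - 949730/66848) - 3611607)*(-24*1842 + 8970049740412) = ((-1872540*1/2215939 - 949730*1/66848) - 3611607)*(-44208 + 8970049740412) = ((-1872540/2215939 - 474865/33424) - 3611607)*8970049696204 = (-1114859650195/74065545136 - 3611607)*8970049696204 = -267496756131643747/74065545136*8970049696204 = -599864799018551616752126559097/18516386284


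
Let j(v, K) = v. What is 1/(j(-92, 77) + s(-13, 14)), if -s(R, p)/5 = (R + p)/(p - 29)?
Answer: -3/275 ≈ -0.010909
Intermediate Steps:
s(R, p) = -5*(R + p)/(-29 + p) (s(R, p) = -5*(R + p)/(p - 29) = -5*(R + p)/(-29 + p))
1/(j(-92, 77) + s(-13, 14)) = 1/(-92 + 5*(-1*(-13) - 1*14)/(-29 + 14)) = 1/(-92 + 5*(13 - 14)/(-15)) = 1/(-92 + 5*(-1/15)*(-1)) = 1/(-92 + ⅓) = 1/(-275/3) = -3/275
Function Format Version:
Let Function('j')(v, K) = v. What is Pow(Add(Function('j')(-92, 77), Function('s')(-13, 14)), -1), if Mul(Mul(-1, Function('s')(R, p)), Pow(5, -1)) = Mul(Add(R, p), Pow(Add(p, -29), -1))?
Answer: Rational(-3, 275) ≈ -0.010909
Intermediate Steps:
Function('s')(R, p) = Mul(-5, Pow(Add(-29, p), -1), Add(R, p)) (Function('s')(R, p) = Mul(-5, Mul(Add(R, p), Pow(Add(p, -29), -1))) = Mul(-5, Mul(Add(R, p), Pow(Add(-29, p), -1))) = Mul(-5, Mul(Pow(Add(-29, p), -1), Add(R, p))) = Mul(-5, Pow(Add(-29, p), -1), Add(R, p)))
Pow(Add(Function('j')(-92, 77), Function('s')(-13, 14)), -1) = Pow(Add(-92, Mul(5, Pow(Add(-29, 14), -1), Add(Mul(-1, -13), Mul(-1, 14)))), -1) = Pow(Add(-92, Mul(5, Pow(-15, -1), Add(13, -14))), -1) = Pow(Add(-92, Mul(5, Rational(-1, 15), -1)), -1) = Pow(Add(-92, Rational(1, 3)), -1) = Pow(Rational(-275, 3), -1) = Rational(-3, 275)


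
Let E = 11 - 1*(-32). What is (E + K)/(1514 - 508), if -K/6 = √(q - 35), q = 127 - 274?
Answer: 43/1006 - 3*I*√182/503 ≈ 0.042744 - 0.080462*I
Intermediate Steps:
E = 43 (E = 11 + 32 = 43)
q = -147
K = -6*I*√182 (K = -6*√(-147 - 35) = -6*I*√182 ≈ -80.944*I)
(E + K)/(1514 - 508) = (43 - 6*I*√182)/(1514 - 508) = (43 - 6*I*√182)/1006 = (43 - 6*I*√182)*(1/1006) = 43/1006 - 3*I*√182/503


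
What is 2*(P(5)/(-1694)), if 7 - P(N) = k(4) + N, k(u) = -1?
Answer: -3/847 ≈ -0.0035419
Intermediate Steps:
P(N) = 8 - N (P(N) = 7 - (-1 + N) = 7 + (1 - N) = 8 - N)
2*(P(5)/(-1694)) = 2*((8 - 1*5)/(-1694)) = 2*((8 - 5)*(-1/1694)) = 2*(3*(-1/1694)) = 2*(-3/1694) = -3/847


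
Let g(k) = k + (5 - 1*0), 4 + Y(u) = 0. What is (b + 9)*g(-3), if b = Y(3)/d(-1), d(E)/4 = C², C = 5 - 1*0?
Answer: 448/25 ≈ 17.920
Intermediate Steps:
C = 5 (C = 5 + 0 = 5)
Y(u) = -4 (Y(u) = -4 + 0 = -4)
d(E) = 100 (d(E) = 4*5² = 4*25 = 100)
b = -1/25 (b = -4/100 = -4*1/100 = -1/25 ≈ -0.040000)
g(k) = 5 + k (g(k) = k + (5 + 0) = k + 5 = 5 + k)
(b + 9)*g(-3) = (-1/25 + 9)*(5 - 3) = (224/25)*2 = 448/25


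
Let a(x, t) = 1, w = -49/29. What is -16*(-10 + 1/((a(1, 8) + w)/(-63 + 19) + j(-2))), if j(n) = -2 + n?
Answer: 208464/1271 ≈ 164.02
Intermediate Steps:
w = -49/29 (w = -49*1/29 = -49/29 ≈ -1.6897)
-16*(-10 + 1/((a(1, 8) + w)/(-63 + 19) + j(-2))) = -16*(-10 + 1/((1 - 49/29)/(-63 + 19) + (-2 - 2))) = -16*(-10 + 1/(-20/29/(-44) - 4)) = -16*(-10 + 1/(-20/29*(-1/44) - 4)) = -16*(-10 + 1/(5/319 - 4)) = -16*(-10 + 1/(-1271/319)) = -16*(-10 - 319/1271) = -16*(-13029/1271) = 208464/1271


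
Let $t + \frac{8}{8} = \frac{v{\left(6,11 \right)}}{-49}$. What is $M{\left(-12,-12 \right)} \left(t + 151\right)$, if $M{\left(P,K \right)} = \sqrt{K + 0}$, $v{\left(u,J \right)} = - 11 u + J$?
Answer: $\frac{14810 i \sqrt{3}}{49} \approx 523.5 i$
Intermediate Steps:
$v{\left(u,J \right)} = J - 11 u$
$M{\left(P,K \right)} = \sqrt{K}$
$t = \frac{6}{49}$ ($t = -1 + \frac{11 - 66}{-49} = -1 + \left(11 - 66\right) \left(- \frac{1}{49}\right) = -1 - - \frac{55}{49} = -1 + \frac{55}{49} = \frac{6}{49} \approx 0.12245$)
$M{\left(-12,-12 \right)} \left(t + 151\right) = \sqrt{-12} \left(\frac{6}{49} + 151\right) = 2 i \sqrt{3} \cdot \frac{7405}{49} = \frac{14810 i \sqrt{3}}{49}$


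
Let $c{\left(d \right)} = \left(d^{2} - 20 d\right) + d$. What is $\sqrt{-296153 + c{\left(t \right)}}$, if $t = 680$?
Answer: $\sqrt{153327} \approx 391.57$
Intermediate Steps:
$c{\left(d \right)} = d^{2} - 19 d$
$\sqrt{-296153 + c{\left(t \right)}} = \sqrt{-296153 + 680 \left(-19 + 680\right)} = \sqrt{-296153 + 680 \cdot 661} = \sqrt{-296153 + 449480} = \sqrt{153327}$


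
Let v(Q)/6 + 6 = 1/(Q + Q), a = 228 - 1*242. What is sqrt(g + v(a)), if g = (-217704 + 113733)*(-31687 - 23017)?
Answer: 3*sqrt(123863932374)/14 ≈ 75416.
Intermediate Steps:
a = -14 (a = 228 - 242 = -14)
g = 5687629584 (g = -103971*(-54704) = 5687629584)
v(Q) = -36 + 3/Q (v(Q) = -36 + 6/(Q + Q) = -36 + 6/((2*Q)) = -36 + 6*(1/(2*Q)) = -36 + 3/Q)
sqrt(g + v(a)) = sqrt(5687629584 + (-36 + 3/(-14))) = sqrt(5687629584 + (-36 + 3*(-1/14))) = sqrt(5687629584 + (-36 - 3/14)) = sqrt(5687629584 - 507/14) = sqrt(79626813669/14) = 3*sqrt(123863932374)/14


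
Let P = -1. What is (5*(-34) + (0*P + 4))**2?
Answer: 27556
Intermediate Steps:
(5*(-34) + (0*P + 4))**2 = (5*(-34) + (0*(-1) + 4))**2 = (-170 + (0 + 4))**2 = (-170 + 4)**2 = (-166)**2 = 27556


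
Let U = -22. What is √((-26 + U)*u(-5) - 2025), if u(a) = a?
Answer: I*√1785 ≈ 42.249*I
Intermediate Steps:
√((-26 + U)*u(-5) - 2025) = √((-26 - 22)*(-5) - 2025) = √(-48*(-5) - 2025) = √(240 - 2025) = √(-1785) = I*√1785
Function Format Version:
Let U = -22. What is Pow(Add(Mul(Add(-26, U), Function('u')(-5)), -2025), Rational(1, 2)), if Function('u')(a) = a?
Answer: Mul(I, Pow(1785, Rational(1, 2))) ≈ Mul(42.249, I)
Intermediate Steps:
Pow(Add(Mul(Add(-26, U), Function('u')(-5)), -2025), Rational(1, 2)) = Pow(Add(Mul(Add(-26, -22), -5), -2025), Rational(1, 2)) = Pow(Add(Mul(-48, -5), -2025), Rational(1, 2)) = Pow(Add(240, -2025), Rational(1, 2)) = Pow(-1785, Rational(1, 2)) = Mul(I, Pow(1785, Rational(1, 2)))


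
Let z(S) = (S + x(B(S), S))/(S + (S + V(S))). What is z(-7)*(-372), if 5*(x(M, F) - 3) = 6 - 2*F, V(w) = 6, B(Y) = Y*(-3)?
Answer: 0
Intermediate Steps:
B(Y) = -3*Y
x(M, F) = 21/5 - 2*F/5 (x(M, F) = 3 + (6 - 2*F)/5 = 3 + (6/5 - 2*F/5) = 21/5 - 2*F/5)
z(S) = (21/5 + 3*S/5)/(6 + 2*S) (z(S) = (S + (21/5 - 2*S/5))/(S + (S + 6)) = (21/5 + 3*S/5)/(S + (6 + S)) = (21/5 + 3*S/5)/(6 + 2*S))
z(-7)*(-372) = (3*(7 - 7)/(10*(3 - 7)))*(-372) = ((3/10)*0/(-4))*(-372) = ((3/10)*(-¼)*0)*(-372) = 0*(-372) = 0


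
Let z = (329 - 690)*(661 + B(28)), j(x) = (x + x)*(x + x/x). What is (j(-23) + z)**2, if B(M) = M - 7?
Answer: 60118136100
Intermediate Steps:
j(x) = 2*x*(1 + x) (j(x) = (2*x)*(x + 1) = (2*x)*(1 + x) = 2*x*(1 + x))
B(M) = -7 + M
z = -246202 (z = (329 - 690)*(661 + (-7 + 28)) = -361*(661 + 21) = -361*682 = -246202)
(j(-23) + z)**2 = (2*(-23)*(1 - 23) - 246202)**2 = (2*(-23)*(-22) - 246202)**2 = (1012 - 246202)**2 = (-245190)**2 = 60118136100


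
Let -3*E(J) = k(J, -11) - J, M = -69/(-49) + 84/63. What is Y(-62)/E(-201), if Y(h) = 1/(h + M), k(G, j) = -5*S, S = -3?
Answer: 49/209064 ≈ 0.00023438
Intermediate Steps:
k(G, j) = 15 (k(G, j) = -5*(-3) = 15)
M = 403/147 (M = -69*(-1/49) + 84*(1/63) = 69/49 + 4/3 = 403/147 ≈ 2.7415)
Y(h) = 1/(403/147 + h) (Y(h) = 1/(h + 403/147) = 1/(403/147 + h))
E(J) = -5 + J/3 (E(J) = -(15 - J)/3 = -5 + J/3)
Y(-62)/E(-201) = (147/(403 + 147*(-62)))/(-5 + (1/3)*(-201)) = (147/(403 - 9114))/(-5 - 67) = (147/(-8711))/(-72) = (147*(-1/8711))*(-1/72) = -147/8711*(-1/72) = 49/209064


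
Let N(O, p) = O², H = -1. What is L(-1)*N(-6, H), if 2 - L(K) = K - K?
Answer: 72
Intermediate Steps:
L(K) = 2 (L(K) = 2 - (K - K) = 2 - 1*0 = 2 + 0 = 2)
L(-1)*N(-6, H) = 2*(-6)² = 2*36 = 72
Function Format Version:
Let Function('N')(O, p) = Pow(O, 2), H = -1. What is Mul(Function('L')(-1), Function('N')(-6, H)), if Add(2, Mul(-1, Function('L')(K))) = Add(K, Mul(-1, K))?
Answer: 72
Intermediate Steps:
Function('L')(K) = 2 (Function('L')(K) = Add(2, Mul(-1, Add(K, Mul(-1, K)))) = Add(2, Mul(-1, 0)) = Add(2, 0) = 2)
Mul(Function('L')(-1), Function('N')(-6, H)) = Mul(2, Pow(-6, 2)) = Mul(2, 36) = 72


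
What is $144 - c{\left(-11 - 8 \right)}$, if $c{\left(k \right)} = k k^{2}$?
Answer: $7003$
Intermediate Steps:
$c{\left(k \right)} = k^{3}$
$144 - c{\left(-11 - 8 \right)} = 144 - \left(-11 - 8\right)^{3} = 144 - \left(-19\right)^{3} = 144 - -6859 = 144 + 6859 = 7003$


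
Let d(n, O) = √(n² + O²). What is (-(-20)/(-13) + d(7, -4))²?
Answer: 11385/169 - 40*√65/13 ≈ 42.560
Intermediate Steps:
d(n, O) = √(O² + n²)
(-(-20)/(-13) + d(7, -4))² = (-(-20)/(-13) + √((-4)² + 7²))² = (-(-20)*(-1)/13 + √(16 + 49))² = (-1*20/13 + √65)² = (-20/13 + √65)²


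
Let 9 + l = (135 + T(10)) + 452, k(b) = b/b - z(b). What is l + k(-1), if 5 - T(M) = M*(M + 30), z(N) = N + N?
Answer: 186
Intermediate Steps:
z(N) = 2*N
T(M) = 5 - M*(30 + M) (T(M) = 5 - M*(M + 30) = 5 - M*(30 + M))
k(b) = 1 - 2*b (k(b) = b/b - 2*b = 1 - 2*b)
l = 183 (l = -9 + ((135 + (5 - 1*10² - 30*10)) + 452) = -9 + ((135 + (5 - 1*100 - 300)) + 452) = -9 + ((135 + (5 - 100 - 300)) + 452) = -9 + ((135 - 395) + 452) = -9 + (-260 + 452) = -9 + 192 = 183)
l + k(-1) = 183 + (1 - 2*(-1)) = 183 + (1 + 2) = 183 + 3 = 186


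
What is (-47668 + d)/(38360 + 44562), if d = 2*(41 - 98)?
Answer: -3413/5923 ≈ -0.57623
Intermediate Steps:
d = -114 (d = 2*(-57) = -114)
(-47668 + d)/(38360 + 44562) = (-47668 - 114)/(38360 + 44562) = -47782/82922 = -47782*1/82922 = -3413/5923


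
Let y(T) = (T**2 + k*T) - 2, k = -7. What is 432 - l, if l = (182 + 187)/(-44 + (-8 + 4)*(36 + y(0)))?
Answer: 8681/20 ≈ 434.05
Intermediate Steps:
y(T) = -2 + T**2 - 7*T (y(T) = (T**2 - 7*T) - 2 = -2 + T**2 - 7*T)
l = -41/20 (l = (182 + 187)/(-44 + (-8 + 4)*(36 + (-2 + 0**2 - 7*0))) = 369/(-44 - 4*(36 + (-2 + 0 + 0))) = 369/(-44 - 4*(36 - 2)) = 369/(-44 - 4*34) = 369/(-44 - 136) = 369/(-180) = 369*(-1/180) = -41/20 ≈ -2.0500)
432 - l = 432 - 1*(-41/20) = 432 + 41/20 = 8681/20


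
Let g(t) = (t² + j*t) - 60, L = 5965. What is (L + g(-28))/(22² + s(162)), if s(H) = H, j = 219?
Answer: 557/646 ≈ 0.86223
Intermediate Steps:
g(t) = -60 + t² + 219*t (g(t) = (t² + 219*t) - 60 = -60 + t² + 219*t)
(L + g(-28))/(22² + s(162)) = (5965 + (-60 + (-28)² + 219*(-28)))/(22² + 162) = (5965 + (-60 + 784 - 6132))/(484 + 162) = (5965 - 5408)/646 = 557*(1/646) = 557/646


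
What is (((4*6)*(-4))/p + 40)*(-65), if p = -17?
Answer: -50440/17 ≈ -2967.1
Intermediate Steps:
(((4*6)*(-4))/p + 40)*(-65) = (((4*6)*(-4))/(-17) + 40)*(-65) = ((24*(-4))*(-1/17) + 40)*(-65) = (-96*(-1/17) + 40)*(-65) = (96/17 + 40)*(-65) = (776/17)*(-65) = -50440/17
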